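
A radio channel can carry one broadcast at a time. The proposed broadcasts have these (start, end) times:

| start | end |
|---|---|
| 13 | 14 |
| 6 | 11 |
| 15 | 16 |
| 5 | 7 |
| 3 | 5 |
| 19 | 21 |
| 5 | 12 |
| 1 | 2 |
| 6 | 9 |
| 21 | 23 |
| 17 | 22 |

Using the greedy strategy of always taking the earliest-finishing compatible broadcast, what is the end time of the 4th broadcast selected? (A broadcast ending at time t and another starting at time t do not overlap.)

Greedy by earliest finish: after sorting by end time, pick each interval compatible with the last pick.
By end time: (1,2), (3,5), (5,7), (6,9), (6,11), (5,12), (13,14), (15,16), (19,21), (17,22), (21,23).
Pick (1,2); next start ≥ 2 → (3,5); next start ≥ 5 → (5,7); next start ≥ 7 → (13,14); next start ≥ 14 → (15,16); next start ≥ 16 → (19,21); next start ≥ 21 → (21,23).
Selected: (1,2) (3,5) (5,7) (13,14) (15,16) (19,21) (21,23)

14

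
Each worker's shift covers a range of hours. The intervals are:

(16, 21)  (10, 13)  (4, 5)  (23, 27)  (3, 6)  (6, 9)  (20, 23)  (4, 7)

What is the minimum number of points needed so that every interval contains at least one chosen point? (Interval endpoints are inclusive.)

5

Sorted: [4,5] [3,6] [4,7] [6,9] [10,13] [16,21] [20,23] [23,27]
{[4,5],[3,6],[4,7]} hit by 5; {[6,9]} hit by 9; {[10,13]} hit by 13; {[16,21],[20,23]} hit by 21; {[23,27]} hit by 27.
Points: 5, 9, 13, 21, 27 (5 total).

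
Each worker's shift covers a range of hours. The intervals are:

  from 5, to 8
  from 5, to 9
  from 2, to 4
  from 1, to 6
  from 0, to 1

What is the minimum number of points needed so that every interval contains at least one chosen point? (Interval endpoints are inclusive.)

3

Sort by right endpoint; whenever an interval is uncovered, place a point at its right end.
By right end: [0,1]  [2,4]  [1,6]  [5,8]  [5,9]
[0,1] uncovered → point at 1; [2,4] uncovered → point at 4; [5,8] uncovered → point at 8.
Points: 1, 4, 8 (3 total).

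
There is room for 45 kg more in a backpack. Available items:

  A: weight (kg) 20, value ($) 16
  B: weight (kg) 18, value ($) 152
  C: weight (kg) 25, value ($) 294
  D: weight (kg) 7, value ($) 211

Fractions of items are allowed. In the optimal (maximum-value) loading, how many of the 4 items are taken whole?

Order: D (211/7=30.14) > C (294/25=11.76) > B (152/18=8.44) > A (16/20=0.80)
Fill: take D (7 @ 211) → take C (25 @ 294) → take 13/18 of B → 109.78; 45/45 used.
2 item(s) taken whole; one partial (take 13/18 of B).

2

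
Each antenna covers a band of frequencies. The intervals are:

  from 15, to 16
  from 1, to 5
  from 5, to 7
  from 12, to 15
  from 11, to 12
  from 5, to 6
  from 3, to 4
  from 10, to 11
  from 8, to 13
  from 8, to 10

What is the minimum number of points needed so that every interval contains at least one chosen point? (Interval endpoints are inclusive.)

5

Process intervals by earliest right end; each time one isn't hit yet, stab at its right endpoint.
Sorted: [3,4] [1,5] [5,6] [5,7] [8,10] [10,11] [11,12] [8,13] [12,15] [15,16]
{[3,4],[1,5]} hit by 4; {[5,6],[5,7]} hit by 6; {[8,10],[10,11]} hit by 10; {[11,12],[8,13],[12,15]} hit by 12; {[15,16]} hit by 16.
Points: 4, 6, 10, 12, 16 (5 total).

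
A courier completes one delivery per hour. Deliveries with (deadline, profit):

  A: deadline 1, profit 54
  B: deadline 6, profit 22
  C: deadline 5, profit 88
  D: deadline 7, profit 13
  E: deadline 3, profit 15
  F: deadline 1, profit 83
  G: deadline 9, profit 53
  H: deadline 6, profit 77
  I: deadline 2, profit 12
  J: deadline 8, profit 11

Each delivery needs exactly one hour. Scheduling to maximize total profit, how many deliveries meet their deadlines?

9

Sort by profit descending; place each in the latest free slot ≤ its deadline.
Profit order: C=88 F=83 H=77 A=54 G=53 B=22 E=15 D=13 I=12 J=11
Assign: C→slot 5, F→slot 1, H→slot 6, A skipped, G→slot 9, B→slot 4, E→slot 3, D→slot 7, I→slot 2, J→slot 8.
Slots: [1:F] [2:I] [3:E] [4:B] [5:C] [6:H] [7:D] [8:J] [9:G]
9 of 10 scheduled.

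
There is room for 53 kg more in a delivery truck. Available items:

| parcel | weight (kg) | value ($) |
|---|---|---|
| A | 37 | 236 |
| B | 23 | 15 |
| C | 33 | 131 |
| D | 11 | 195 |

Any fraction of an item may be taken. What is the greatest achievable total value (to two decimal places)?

Order: D (195/11=17.73) > A (236/37=6.38) > C (131/33=3.97) > B (15/23=0.65)
Fill: take D (11 @ 195) → take A (37 @ 236) → take 5/33 of C → 19.85; 53/53 used.
Total value = 450.85

450.85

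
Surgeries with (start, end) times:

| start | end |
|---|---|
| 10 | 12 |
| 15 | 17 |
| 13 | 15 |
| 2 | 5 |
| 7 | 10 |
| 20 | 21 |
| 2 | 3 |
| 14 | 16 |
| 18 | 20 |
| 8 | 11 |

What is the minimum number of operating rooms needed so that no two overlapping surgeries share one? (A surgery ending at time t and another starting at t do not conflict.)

The answer is the maximum number of intervals overlapping at any instant.
Events (time:±→running): 2:+→1 2:+→2 … peak 2.

2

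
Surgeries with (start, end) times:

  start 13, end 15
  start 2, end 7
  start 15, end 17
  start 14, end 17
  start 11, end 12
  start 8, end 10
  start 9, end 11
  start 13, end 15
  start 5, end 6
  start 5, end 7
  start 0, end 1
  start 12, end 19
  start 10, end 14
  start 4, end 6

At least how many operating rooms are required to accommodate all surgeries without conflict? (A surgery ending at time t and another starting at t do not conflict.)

4

starts: [0, 2, 4, 5, 5, 8, 9, 10, 11, 12, 13, 13, 14, 15]
ends:   [1, 6, 6, 7, 7, 10, 11, 12, 14, 15, 15, 17, 17, 19]
s0→1 e1→0 s2→1 s4→2 s5→3 s5→4  — peak 4.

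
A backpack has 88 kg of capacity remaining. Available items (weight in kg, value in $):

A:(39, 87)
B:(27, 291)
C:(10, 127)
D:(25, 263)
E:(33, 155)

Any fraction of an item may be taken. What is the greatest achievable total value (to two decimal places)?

Greedy by value/weight ratio, highest first.
Ratios (sorted): C 12.70, B 10.78, D 10.52, E 4.70, A 2.23
take C (10 @ 127); take B (27 @ 291); take D (25 @ 263); take 26/33 of E → 122.12. Capacity used 88/88.
Total value = 803.12

803.12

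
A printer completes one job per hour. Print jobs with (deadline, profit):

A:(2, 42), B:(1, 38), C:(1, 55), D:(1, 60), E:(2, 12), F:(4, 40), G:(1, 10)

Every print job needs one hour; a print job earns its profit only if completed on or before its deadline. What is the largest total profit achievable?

142

Profit order: D=60 C=55 A=42 F=40 B=38 E=12 G=10
Assign: D→slot 1, C skipped, A→slot 2, F→slot 4, B skipped, E skipped, G skipped.
Slots: [1:D] [2:A] [4:F]
Profit = 60 + 42 + 40 = 142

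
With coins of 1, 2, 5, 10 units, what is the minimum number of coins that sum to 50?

Greedy: take as many of the largest coin as possible, then repeat with the remainder.
50 − 5×10→0
Total coins = 5 = 5

5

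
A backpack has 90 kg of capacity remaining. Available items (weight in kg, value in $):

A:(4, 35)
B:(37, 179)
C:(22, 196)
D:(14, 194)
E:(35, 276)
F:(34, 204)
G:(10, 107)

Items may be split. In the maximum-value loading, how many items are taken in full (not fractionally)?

Ratios (sorted): D 13.86, G 10.70, C 8.91, A 8.75, E 7.89, F 6.00, B 4.84
take D (14 @ 194); take G (10 @ 107); take C (22 @ 196); take A (4 @ 35); take E (35 @ 276); take 5/34 of F → 30.00. Capacity used 90/90.
5 item(s) taken whole; one partial (take 5/34 of F).

5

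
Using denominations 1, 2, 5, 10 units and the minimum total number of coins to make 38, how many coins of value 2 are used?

1

Use the largest denomination that fits, subtract, and repeat.
38 − 3×10→8 − 1×5→3 − 1×2→1 − 1×1→0
Count of 2: 1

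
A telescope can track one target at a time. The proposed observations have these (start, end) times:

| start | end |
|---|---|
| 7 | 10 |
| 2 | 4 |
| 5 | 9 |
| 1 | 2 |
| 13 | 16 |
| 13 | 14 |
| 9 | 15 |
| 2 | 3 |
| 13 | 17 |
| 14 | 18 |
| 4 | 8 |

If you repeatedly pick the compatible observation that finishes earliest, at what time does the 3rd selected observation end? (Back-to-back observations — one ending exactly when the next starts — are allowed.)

Sorted by end: (1,2)  (2,3)  (2,4)  (4,8)  (5,9)  (7,10)  (13,14)  (9,15)  (13,16)  (13,17)  (14,18)
take (1,2); take (2,3); take (4,8); skip (5,9); take (13,14); skip (13,16); take (14,18).
Selected: (1,2) (2,3) (4,8) (13,14) (14,18)

8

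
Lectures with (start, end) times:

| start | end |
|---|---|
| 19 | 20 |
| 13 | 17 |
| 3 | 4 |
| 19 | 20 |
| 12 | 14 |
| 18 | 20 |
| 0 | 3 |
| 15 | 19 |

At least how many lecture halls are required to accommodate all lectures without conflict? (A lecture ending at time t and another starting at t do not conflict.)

3

Count concurrent intervals with a sweep; the peak is the room count.
starts: [0, 3, 12, 13, 15, 18, 19, 19]
ends:   [3, 4, 14, 17, 19, 20, 20, 20]
s0→1 e3→0 s3→1 e4→0 s12→1 s13→2 e14→1 s15→2 e17→1 s18→2 e19→1 s19→2 s19→3  — peak 3.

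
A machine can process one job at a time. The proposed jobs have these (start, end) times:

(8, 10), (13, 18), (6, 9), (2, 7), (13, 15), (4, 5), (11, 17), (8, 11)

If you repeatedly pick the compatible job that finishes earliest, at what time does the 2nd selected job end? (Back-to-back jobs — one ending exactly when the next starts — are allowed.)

Order by finish time; keep every interval that doesn't clash with the previous kept one.
By end time: (4,5), (2,7), (6,9), (8,10), (8,11), (13,15), (11,17), (13,18).
Pick (4,5); next start ≥ 5 → (6,9); next start ≥ 9 → (13,15).
Selected: (4,5) (6,9) (13,15)

9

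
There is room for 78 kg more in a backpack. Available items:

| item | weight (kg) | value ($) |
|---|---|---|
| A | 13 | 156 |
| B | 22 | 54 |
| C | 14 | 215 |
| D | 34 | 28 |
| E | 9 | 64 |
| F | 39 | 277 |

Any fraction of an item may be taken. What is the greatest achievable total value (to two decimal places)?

719.36

Order: C (215/14=15.36) > A (156/13=12.00) > E (64/9=7.11) > F (277/39=7.10) > B (54/22=2.45) > D (28/34=0.82)
Fill: take C (14 @ 215) → take A (13 @ 156) → take E (9 @ 64) → take F (39 @ 277) → take 3/22 of B → 7.36; 78/78 used.
Total value = 719.36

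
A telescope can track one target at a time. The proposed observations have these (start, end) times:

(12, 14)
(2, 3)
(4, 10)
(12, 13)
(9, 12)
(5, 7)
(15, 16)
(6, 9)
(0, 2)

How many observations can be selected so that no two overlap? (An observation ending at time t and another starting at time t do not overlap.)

Sorted by end: (0,2)  (2,3)  (5,7)  (6,9)  (4,10)  (9,12)  (12,13)  (12,14)  (15,16)
take (0,2); take (2,3); take (5,7); take (9,12); take (12,13); skip (12,14); take (15,16).
Selected 6 observations.

6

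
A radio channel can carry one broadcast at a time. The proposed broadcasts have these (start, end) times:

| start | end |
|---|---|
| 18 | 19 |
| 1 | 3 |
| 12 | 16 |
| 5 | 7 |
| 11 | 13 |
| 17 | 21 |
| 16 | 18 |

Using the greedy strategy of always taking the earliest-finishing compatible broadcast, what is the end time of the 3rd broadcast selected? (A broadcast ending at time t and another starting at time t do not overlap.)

By end time: (1,3), (5,7), (11,13), (12,16), (16,18), (18,19), (17,21).
Pick (1,3); next start ≥ 3 → (5,7); next start ≥ 7 → (11,13); next start ≥ 13 → (16,18); next start ≥ 18 → (18,19).
Selected: (1,3) (5,7) (11,13) (16,18) (18,19)

13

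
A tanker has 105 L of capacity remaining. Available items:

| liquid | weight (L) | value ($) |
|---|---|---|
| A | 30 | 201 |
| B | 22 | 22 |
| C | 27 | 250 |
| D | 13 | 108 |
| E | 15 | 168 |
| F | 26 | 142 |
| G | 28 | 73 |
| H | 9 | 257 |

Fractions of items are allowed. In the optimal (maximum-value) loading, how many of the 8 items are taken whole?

5

Order: H (257/9=28.56) > E (168/15=11.20) > C (250/27=9.26) > D (108/13=8.31) > A (201/30=6.70) > F (142/26=5.46) > G (73/28=2.61) > B (22/22=1.00)
Fill: take H (9 @ 257) → take E (15 @ 168) → take C (27 @ 250) → take D (13 @ 108) → take A (30 @ 201) → take 11/26 of F → 60.08; 105/105 used.
5 item(s) taken whole; one partial (take 11/26 of F).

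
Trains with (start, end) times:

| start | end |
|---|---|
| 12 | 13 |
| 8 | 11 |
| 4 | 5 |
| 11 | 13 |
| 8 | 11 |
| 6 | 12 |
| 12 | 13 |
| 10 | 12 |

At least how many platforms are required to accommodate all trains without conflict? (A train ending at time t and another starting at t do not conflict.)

Events (time:±→running): 4:+→1 5:-→0 6:+→1 8:+→2 8:+→3 10:+→4 … peak 4.

4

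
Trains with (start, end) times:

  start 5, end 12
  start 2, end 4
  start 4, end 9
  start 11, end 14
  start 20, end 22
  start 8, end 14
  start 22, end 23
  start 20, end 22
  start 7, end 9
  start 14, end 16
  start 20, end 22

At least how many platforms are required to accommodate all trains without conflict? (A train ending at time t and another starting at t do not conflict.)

4

Events (time:±→running): 2:+→1 4:-→0 4:+→1 5:+→2 7:+→3 8:+→4 … peak 4.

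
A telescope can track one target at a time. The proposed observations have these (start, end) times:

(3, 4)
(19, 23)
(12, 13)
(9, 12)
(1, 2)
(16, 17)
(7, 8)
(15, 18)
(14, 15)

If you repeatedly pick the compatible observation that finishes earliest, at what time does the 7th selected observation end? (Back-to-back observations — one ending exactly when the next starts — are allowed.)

Order by finish time; keep every interval that doesn't clash with the previous kept one.
By end time: (1,2), (3,4), (7,8), (9,12), (12,13), (14,15), (16,17), (15,18), (19,23).
Pick (1,2); next start ≥ 2 → (3,4); next start ≥ 4 → (7,8); next start ≥ 8 → (9,12); next start ≥ 12 → (12,13); next start ≥ 13 → (14,15); next start ≥ 15 → (16,17); next start ≥ 17 → (19,23).
Selected: (1,2) (3,4) (7,8) (9,12) (12,13) (14,15) (16,17) (19,23)

17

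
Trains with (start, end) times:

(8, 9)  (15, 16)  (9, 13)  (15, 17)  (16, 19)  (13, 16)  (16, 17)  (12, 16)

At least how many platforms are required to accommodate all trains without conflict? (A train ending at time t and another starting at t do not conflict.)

4

The answer is the maximum number of intervals overlapping at any instant.
starts: [8, 9, 12, 13, 15, 15, 16, 16]
ends:   [9, 13, 16, 16, 16, 17, 17, 19]
s8→1 e9→0 s9→1 s12→2 e13→1 s13→2 s15→3 s15→4  — peak 4.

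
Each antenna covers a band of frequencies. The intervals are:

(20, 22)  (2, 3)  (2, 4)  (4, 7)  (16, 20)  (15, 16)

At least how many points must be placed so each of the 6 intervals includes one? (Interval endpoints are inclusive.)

4

Sorted: [2,3] [2,4] [4,7] [15,16] [16,20] [20,22]
{[2,3],[2,4]} hit by 3; {[4,7]} hit by 7; {[15,16],[16,20]} hit by 16; {[20,22]} hit by 22.
Points: 3, 7, 16, 22 (4 total).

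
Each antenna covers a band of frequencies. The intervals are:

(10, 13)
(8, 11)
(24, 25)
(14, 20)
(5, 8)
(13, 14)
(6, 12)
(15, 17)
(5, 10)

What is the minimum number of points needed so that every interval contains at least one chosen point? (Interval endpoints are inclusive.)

Process intervals by earliest right end; each time one isn't hit yet, stab at its right endpoint.
By right end: [5,8]  [5,10]  [8,11]  [6,12]  [10,13]  [13,14]  [15,17]  [14,20]  [24,25]
[5,8] uncovered → point at 8; [10,13] uncovered → point at 13; [15,17] uncovered → point at 17; [24,25] uncovered → point at 25.
Points: 8, 13, 17, 25 (4 total).

4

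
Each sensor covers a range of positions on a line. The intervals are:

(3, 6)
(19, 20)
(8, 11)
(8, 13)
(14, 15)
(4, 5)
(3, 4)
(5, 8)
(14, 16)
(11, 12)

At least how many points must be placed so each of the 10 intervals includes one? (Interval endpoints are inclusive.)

5

Sort by right endpoint; whenever an interval is uncovered, place a point at its right end.
Sorted: [3,4] [4,5] [3,6] [5,8] [8,11] [11,12] [8,13] [14,15] [14,16] [19,20]
{[3,4],[4,5],[3,6]} hit by 4; {[5,8],[8,11]} hit by 8; {[11,12],[8,13]} hit by 12; {[14,15],[14,16]} hit by 15; {[19,20]} hit by 20.
Points: 4, 8, 12, 15, 20 (5 total).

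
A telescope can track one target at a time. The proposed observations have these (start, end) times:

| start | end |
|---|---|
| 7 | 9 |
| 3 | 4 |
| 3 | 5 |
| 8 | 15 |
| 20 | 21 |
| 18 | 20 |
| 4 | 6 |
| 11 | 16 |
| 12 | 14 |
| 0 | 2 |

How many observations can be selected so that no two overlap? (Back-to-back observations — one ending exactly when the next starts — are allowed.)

By end time: (0,2), (3,4), (3,5), (4,6), (7,9), (12,14), (8,15), (11,16), (18,20), (20,21).
Pick (0,2); next start ≥ 2 → (3,4); next start ≥ 4 → (4,6); next start ≥ 6 → (7,9); next start ≥ 9 → (12,14); next start ≥ 14 → (18,20); next start ≥ 20 → (20,21).
Selected 7 observations.

7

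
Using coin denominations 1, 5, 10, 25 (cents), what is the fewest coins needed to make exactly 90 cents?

90 = 3×25 + 1×10 + 1×5
Total coins = 3 + 1 + 1 = 5

5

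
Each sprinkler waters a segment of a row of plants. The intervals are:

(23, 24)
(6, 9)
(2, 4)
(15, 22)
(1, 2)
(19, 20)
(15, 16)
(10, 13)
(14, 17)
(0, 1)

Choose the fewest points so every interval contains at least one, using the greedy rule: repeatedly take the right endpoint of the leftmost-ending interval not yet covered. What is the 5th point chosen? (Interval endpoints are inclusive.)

Sorted: [0,1] [1,2] [2,4] [6,9] [10,13] [15,16] [14,17] [19,20] [15,22] [23,24]
{[0,1],[1,2]} hit by 1; {[2,4]} hit by 4; {[6,9]} hit by 9; {[10,13]} hit by 13; {[15,16],[14,17]} hit by 16; {[19,20],[15,22]} hit by 20; {[23,24]} hit by 24.
Points: 1, 4, 9, 13, 16, 20, 24 (7 total).

16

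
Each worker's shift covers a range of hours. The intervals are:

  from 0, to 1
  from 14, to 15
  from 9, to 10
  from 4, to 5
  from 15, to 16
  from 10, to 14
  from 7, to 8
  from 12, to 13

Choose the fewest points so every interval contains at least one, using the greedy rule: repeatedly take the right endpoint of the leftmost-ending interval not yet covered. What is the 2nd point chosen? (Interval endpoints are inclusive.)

5

Process intervals by earliest right end; each time one isn't hit yet, stab at its right endpoint.
By right end: [0,1]  [4,5]  [7,8]  [9,10]  [12,13]  [10,14]  [14,15]  [15,16]
[0,1] uncovered → point at 1; [4,5] uncovered → point at 5; [7,8] uncovered → point at 8; [9,10] uncovered → point at 10; [12,13] uncovered → point at 13; [14,15] uncovered → point at 15.
Points: 1, 5, 8, 10, 13, 15 (6 total).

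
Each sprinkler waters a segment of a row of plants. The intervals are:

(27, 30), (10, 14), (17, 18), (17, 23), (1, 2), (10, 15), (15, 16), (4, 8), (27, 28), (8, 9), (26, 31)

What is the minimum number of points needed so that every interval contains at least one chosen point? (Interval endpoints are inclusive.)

By right end: [1,2]  [4,8]  [8,9]  [10,14]  [10,15]  [15,16]  [17,18]  [17,23]  [27,28]  [27,30]  [26,31]
[1,2] uncovered → point at 2; [4,8] uncovered → point at 8; [10,14] uncovered → point at 14; [15,16] uncovered → point at 16; [17,18] uncovered → point at 18; [27,28] uncovered → point at 28.
Points: 2, 8, 14, 16, 18, 28 (6 total).

6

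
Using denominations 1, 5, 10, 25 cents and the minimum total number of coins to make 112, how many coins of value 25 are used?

4

Greedy: take as many of the largest coin as possible, then repeat with the remainder.
112 − 4×25→12 − 1×10→2 − 2×1→0
Count of 25: 4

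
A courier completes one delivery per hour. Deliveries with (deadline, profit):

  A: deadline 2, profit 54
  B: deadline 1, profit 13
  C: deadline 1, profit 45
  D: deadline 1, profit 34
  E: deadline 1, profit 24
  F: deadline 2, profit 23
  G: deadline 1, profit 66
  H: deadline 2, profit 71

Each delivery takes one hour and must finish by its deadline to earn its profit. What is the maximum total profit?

137

Sort by profit descending; place each in the latest free slot ≤ its deadline.
Profit order: H=71 G=66 A=54 C=45 D=34 E=24 F=23 B=13
Assign: H→slot 2, G→slot 1, A skipped, C skipped, D skipped, E skipped, F skipped, B skipped.
Slots: [1:G] [2:H]
Profit = 66 + 71 = 137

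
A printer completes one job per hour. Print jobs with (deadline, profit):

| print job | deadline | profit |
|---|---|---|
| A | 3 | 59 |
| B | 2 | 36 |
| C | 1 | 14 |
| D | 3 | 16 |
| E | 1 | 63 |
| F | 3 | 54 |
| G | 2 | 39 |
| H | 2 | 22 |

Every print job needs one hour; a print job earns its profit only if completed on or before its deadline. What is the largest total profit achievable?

176

By profit: E(d1,63), A(d3,59), F(d3,54), G(d2,39), B(d2,36), H(d2,22), D(d3,16), C(d1,14)
E→slot 1; A→slot 3; F→slot 2; G skipped; B skipped; H skipped; D skipped; C skipped.
Profit = 63 + 54 + 59 = 176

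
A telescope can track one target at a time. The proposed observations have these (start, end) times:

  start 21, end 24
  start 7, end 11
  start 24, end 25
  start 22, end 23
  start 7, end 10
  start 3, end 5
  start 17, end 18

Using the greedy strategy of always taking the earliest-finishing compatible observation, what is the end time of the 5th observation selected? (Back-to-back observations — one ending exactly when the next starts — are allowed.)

25

Order by finish time; keep every interval that doesn't clash with the previous kept one.
By end time: (3,5), (7,10), (7,11), (17,18), (22,23), (21,24), (24,25).
Pick (3,5); next start ≥ 5 → (7,10); next start ≥ 10 → (17,18); next start ≥ 18 → (22,23); next start ≥ 23 → (24,25).
Selected: (3,5) (7,10) (17,18) (22,23) (24,25)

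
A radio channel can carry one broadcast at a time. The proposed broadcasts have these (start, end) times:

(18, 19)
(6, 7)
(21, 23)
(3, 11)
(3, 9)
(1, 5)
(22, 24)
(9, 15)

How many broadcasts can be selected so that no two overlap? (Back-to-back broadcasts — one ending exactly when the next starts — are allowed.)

Order by finish time; keep every interval that doesn't clash with the previous kept one.
By end time: (1,5), (6,7), (3,9), (3,11), (9,15), (18,19), (21,23), (22,24).
Pick (1,5); next start ≥ 5 → (6,7); next start ≥ 7 → (9,15); next start ≥ 15 → (18,19); next start ≥ 19 → (21,23).
Selected 5 broadcasts.

5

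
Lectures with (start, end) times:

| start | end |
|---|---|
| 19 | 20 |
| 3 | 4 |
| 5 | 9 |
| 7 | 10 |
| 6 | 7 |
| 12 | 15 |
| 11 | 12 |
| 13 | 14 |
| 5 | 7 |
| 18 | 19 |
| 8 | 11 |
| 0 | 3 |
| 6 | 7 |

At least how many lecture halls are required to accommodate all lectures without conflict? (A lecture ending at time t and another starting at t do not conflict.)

The answer is the maximum number of intervals overlapping at any instant.
Events (time:±→running): 0:+→1 3:-→0 3:+→1 4:-→0 5:+→1 5:+→2 6:+→3 6:+→4 … peak 4.

4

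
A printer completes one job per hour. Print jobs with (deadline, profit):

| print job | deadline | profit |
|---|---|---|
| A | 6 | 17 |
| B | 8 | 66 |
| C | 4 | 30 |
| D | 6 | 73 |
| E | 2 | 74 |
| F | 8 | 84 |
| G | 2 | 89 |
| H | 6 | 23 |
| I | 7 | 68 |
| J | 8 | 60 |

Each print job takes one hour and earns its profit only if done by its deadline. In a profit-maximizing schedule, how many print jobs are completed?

Take jobs in profit order; each goes to the latest open slot no later than its deadline.
Profit order: G=89 F=84 E=74 D=73 I=68 B=66 J=60 C=30 H=23 A=17
Assign: G→slot 2, F→slot 8, E→slot 1, D→slot 6, I→slot 7, B→slot 5, J→slot 4, C→slot 3, H skipped, A skipped.
Slots: [1:E] [2:G] [3:C] [4:J] [5:B] [6:D] [7:I] [8:F]
8 of 10 scheduled.

8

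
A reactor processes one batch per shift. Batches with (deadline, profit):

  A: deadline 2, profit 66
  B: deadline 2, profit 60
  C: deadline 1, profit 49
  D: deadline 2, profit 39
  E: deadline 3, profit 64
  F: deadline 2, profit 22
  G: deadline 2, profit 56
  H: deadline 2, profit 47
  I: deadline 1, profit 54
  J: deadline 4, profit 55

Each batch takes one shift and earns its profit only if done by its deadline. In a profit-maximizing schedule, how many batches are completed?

4

By profit: A(d2,66), E(d3,64), B(d2,60), G(d2,56), J(d4,55), I(d1,54), C(d1,49), H(d2,47), D(d2,39), F(d2,22)
A→slot 2; E→slot 3; B→slot 1; G skipped; J→slot 4; I skipped; C skipped; H skipped; D skipped; F skipped.
4 of 10 scheduled.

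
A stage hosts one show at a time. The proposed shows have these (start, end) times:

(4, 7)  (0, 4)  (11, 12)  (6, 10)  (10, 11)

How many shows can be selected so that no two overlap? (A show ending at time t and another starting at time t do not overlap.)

4

Sort by end time and greedily take each interval whose start is ≥ the last chosen end.
By end time: (0,4), (4,7), (6,10), (10,11), (11,12).
Pick (0,4); next start ≥ 4 → (4,7); next start ≥ 7 → (10,11); next start ≥ 11 → (11,12).
Selected 4 shows.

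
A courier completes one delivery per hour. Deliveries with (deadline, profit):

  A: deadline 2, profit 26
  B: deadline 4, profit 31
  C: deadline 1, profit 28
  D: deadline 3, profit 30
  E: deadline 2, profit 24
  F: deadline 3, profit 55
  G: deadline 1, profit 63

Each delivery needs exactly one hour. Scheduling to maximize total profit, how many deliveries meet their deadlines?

4

Profit order: G=63 F=55 B=31 D=30 C=28 A=26 E=24
Assign: G→slot 1, F→slot 3, B→slot 4, D→slot 2, C skipped, A skipped, E skipped.
Slots: [1:G] [2:D] [3:F] [4:B]
4 of 7 scheduled.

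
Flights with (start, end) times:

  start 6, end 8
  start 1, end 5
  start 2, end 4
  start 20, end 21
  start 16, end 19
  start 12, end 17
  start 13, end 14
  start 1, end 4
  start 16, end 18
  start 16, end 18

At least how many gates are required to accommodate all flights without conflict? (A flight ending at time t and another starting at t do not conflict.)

starts: [1, 1, 2, 6, 12, 13, 16, 16, 16, 20]
ends:   [4, 4, 5, 8, 14, 17, 18, 18, 19, 21]
s1→1 s1→2 s2→3 e4→2 e4→1 e5→0 s6→1 e8→0 s12→1 s13→2 e14→1 s16→2 s16→3 s16→4  — peak 4.

4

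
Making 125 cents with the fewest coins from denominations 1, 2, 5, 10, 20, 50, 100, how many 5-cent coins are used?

1

125 − 1×100→25 − 1×20→5 − 1×5→0
Count of 5: 1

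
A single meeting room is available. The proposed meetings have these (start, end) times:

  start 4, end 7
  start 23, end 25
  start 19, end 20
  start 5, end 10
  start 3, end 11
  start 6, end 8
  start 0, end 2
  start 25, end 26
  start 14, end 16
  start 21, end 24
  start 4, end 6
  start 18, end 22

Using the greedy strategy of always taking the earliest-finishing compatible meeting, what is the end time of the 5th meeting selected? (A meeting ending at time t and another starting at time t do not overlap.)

Greedy by earliest finish: after sorting by end time, pick each interval compatible with the last pick.
By end time: (0,2), (4,6), (4,7), (6,8), (5,10), (3,11), (14,16), (19,20), (18,22), (21,24), (23,25), (25,26).
Pick (0,2); next start ≥ 2 → (4,6); next start ≥ 6 → (6,8); next start ≥ 8 → (14,16); next start ≥ 16 → (19,20); next start ≥ 20 → (21,24); next start ≥ 24 → (25,26).
Selected: (0,2) (4,6) (6,8) (14,16) (19,20) (21,24) (25,26)

20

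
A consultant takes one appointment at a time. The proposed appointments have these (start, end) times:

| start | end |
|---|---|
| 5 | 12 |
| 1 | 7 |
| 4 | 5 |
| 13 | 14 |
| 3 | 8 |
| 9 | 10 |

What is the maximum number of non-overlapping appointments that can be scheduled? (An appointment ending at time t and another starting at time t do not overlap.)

By end time: (4,5), (1,7), (3,8), (9,10), (5,12), (13,14).
Pick (4,5); next start ≥ 5 → (9,10); next start ≥ 10 → (13,14).
Selected 3 appointments.

3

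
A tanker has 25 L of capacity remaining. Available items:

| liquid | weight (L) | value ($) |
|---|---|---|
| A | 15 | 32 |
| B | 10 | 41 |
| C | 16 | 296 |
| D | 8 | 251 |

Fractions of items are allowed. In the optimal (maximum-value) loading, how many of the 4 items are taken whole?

Order: D (251/8=31.38) > C (296/16=18.50) > B (41/10=4.10) > A (32/15=2.13)
Fill: take D (8 @ 251) → take C (16 @ 296) → take 1/10 of B → 4.10; 25/25 used.
2 item(s) taken whole; one partial (take 1/10 of B).

2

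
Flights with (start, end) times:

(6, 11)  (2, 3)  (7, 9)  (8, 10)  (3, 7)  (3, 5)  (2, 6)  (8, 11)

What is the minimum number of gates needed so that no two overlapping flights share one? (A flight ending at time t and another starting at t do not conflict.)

4

The answer is the maximum number of intervals overlapping at any instant.
Events (time:±→running): 2:+→1 2:+→2 3:-→1 3:+→2 3:+→3 5:-→2 6:-→1 6:+→2 7:-→1 7:+→2 8:+→3 8:+→4 … peak 4.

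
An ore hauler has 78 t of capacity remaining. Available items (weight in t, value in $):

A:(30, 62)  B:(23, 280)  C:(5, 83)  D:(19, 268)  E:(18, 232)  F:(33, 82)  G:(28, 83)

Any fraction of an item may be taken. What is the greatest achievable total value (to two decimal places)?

Ratios (sorted): C 16.60, D 14.11, E 12.89, B 12.17, G 2.96, F 2.48, A 2.07
take C (5 @ 83); take D (19 @ 268); take E (18 @ 232); take B (23 @ 280); take 13/28 of G → 38.54. Capacity used 78/78.
Total value = 901.54

901.54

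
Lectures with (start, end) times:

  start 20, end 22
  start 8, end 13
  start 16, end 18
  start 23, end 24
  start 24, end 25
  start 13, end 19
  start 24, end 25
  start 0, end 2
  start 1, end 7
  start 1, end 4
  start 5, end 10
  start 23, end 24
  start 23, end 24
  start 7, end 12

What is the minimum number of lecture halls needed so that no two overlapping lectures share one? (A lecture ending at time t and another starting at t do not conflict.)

3

starts: [0, 1, 1, 5, 7, 8, 13, 16, 20, 23, 23, 23, 24, 24]
ends:   [2, 4, 7, 10, 12, 13, 18, 19, 22, 24, 24, 24, 25, 25]
s0→1 s1→2 s1→3  — peak 3.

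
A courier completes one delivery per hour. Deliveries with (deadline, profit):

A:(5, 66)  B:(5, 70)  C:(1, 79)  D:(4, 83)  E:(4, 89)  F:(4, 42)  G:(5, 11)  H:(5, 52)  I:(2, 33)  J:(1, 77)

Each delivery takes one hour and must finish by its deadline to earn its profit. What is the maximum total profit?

Sort by profit descending; place each in the latest free slot ≤ its deadline.
By profit: E(d4,89), D(d4,83), C(d1,79), J(d1,77), B(d5,70), A(d5,66), H(d5,52), F(d4,42), I(d2,33), G(d5,11)
E→slot 4; D→slot 3; C→slot 1; J skipped; B→slot 5; A→slot 2; H skipped; F skipped; I skipped; G skipped.
Profit = 79 + 66 + 83 + 89 + 70 = 387

387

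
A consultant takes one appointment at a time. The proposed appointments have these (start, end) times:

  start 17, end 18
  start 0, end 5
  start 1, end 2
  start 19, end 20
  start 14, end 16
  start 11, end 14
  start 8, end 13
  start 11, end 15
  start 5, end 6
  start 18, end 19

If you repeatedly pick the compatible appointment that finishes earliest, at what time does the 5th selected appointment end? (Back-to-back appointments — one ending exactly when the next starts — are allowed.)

By end time: (1,2), (0,5), (5,6), (8,13), (11,14), (11,15), (14,16), (17,18), (18,19), (19,20).
Pick (1,2); next start ≥ 2 → (5,6); next start ≥ 6 → (8,13); next start ≥ 13 → (14,16); next start ≥ 16 → (17,18); next start ≥ 18 → (18,19); next start ≥ 19 → (19,20).
Selected: (1,2) (5,6) (8,13) (14,16) (17,18) (18,19) (19,20)

18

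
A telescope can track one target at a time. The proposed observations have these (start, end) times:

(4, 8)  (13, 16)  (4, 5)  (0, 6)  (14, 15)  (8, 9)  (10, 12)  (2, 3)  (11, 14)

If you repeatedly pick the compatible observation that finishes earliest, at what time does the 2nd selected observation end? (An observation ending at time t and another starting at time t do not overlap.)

5

Sort by end time and greedily take each interval whose start is ≥ the last chosen end.
By end time: (2,3), (4,5), (0,6), (4,8), (8,9), (10,12), (11,14), (14,15), (13,16).
Pick (2,3); next start ≥ 3 → (4,5); next start ≥ 5 → (8,9); next start ≥ 9 → (10,12); next start ≥ 12 → (14,15).
Selected: (2,3) (4,5) (8,9) (10,12) (14,15)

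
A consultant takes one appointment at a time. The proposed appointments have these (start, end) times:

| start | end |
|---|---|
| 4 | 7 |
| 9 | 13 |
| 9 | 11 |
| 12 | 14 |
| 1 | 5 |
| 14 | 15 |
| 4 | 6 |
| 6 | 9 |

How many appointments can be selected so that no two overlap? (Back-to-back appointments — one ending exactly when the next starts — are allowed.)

Sort by end time and greedily take each interval whose start is ≥ the last chosen end.
Sorted by end: (1,5)  (4,6)  (4,7)  (6,9)  (9,11)  (9,13)  (12,14)  (14,15)
take (1,5); skip (4,6); take (6,9); take (9,11); skip (9,13); take (12,14); take (14,15).
Selected 5 appointments.

5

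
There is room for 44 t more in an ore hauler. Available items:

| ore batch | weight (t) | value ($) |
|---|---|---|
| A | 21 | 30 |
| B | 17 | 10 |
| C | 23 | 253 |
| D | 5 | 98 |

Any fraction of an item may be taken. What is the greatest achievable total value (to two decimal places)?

Order: D (98/5=19.60) > C (253/23=11.00) > A (30/21=1.43) > B (10/17=0.59)
Fill: take D (5 @ 98) → take C (23 @ 253) → take 16/21 of A → 22.86; 44/44 used.
Total value = 373.86

373.86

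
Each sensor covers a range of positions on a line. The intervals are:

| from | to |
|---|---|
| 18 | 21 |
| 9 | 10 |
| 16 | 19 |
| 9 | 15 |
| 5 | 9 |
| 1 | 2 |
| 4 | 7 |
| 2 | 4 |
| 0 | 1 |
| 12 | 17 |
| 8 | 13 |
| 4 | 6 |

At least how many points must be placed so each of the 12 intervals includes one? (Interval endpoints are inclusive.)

Process intervals by earliest right end; each time one isn't hit yet, stab at its right endpoint.
Sorted: [0,1] [1,2] [2,4] [4,6] [4,7] [5,9] [9,10] [8,13] [9,15] [12,17] [16,19] [18,21]
{[0,1],[1,2]} hit by 1; {[2,4],[4,6],[4,7]} hit by 4; {[5,9],[9,10],[8,13],[9,15]} hit by 9; {[12,17],[16,19]} hit by 17; {[18,21]} hit by 21.
Points: 1, 4, 9, 17, 21 (5 total).

5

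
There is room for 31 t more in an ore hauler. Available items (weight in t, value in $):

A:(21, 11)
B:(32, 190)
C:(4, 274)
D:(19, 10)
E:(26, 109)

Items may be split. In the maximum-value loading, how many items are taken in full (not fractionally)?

Sort by value per unit weight and fill in that order.
Ratios (sorted): C 68.50, B 5.94, E 4.19, D 0.53, A 0.52
take C (4 @ 274); take 27/32 of B → 160.31. Capacity used 31/31.
1 item(s) taken whole; one partial (take 27/32 of B).

1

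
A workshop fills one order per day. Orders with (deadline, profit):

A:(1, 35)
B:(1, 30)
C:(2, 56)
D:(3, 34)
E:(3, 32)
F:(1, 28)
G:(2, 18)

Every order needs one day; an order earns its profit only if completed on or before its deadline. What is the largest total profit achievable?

Take jobs in profit order; each goes to the latest open slot no later than its deadline.
By profit: C(d2,56), A(d1,35), D(d3,34), E(d3,32), B(d1,30), F(d1,28), G(d2,18)
C→slot 2; A→slot 1; D→slot 3; E skipped; B skipped; F skipped; G skipped.
Profit = 35 + 56 + 34 = 125

125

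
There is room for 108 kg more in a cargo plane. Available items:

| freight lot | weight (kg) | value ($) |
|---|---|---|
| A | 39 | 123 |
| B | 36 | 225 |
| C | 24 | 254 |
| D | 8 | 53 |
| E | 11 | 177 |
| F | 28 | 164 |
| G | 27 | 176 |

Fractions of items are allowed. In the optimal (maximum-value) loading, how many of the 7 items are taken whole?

Sort by value per unit weight and fill in that order.
Order: E (177/11=16.09) > C (254/24=10.58) > D (53/8=6.62) > G (176/27=6.52) > B (225/36=6.25) > F (164/28=5.86) > A (123/39=3.15)
Fill: take E (11 @ 177) → take C (24 @ 254) → take D (8 @ 53) → take G (27 @ 176) → take B (36 @ 225) → take 2/28 of F → 11.71; 108/108 used.
5 item(s) taken whole; one partial (take 2/28 of F).

5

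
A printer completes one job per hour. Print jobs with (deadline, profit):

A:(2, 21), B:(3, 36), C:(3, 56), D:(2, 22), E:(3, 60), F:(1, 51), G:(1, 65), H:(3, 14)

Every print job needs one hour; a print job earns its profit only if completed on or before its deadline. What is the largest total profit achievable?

181

Sort by profit descending; place each in the latest free slot ≤ its deadline.
Profit order: G=65 E=60 C=56 F=51 B=36 D=22 A=21 H=14
Assign: G→slot 1, E→slot 3, C→slot 2, F skipped, B skipped, D skipped, A skipped, H skipped.
Slots: [1:G] [2:C] [3:E]
Profit = 65 + 56 + 60 = 181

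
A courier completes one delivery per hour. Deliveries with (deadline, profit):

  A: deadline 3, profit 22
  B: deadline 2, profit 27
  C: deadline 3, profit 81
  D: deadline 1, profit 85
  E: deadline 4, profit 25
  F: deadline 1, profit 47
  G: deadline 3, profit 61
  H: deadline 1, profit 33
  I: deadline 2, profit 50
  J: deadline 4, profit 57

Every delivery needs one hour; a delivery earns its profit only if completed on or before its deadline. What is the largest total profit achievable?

284

Profit order: D=85 C=81 G=61 J=57 I=50 F=47 H=33 B=27 E=25 A=22
Assign: D→slot 1, C→slot 3, G→slot 2, J→slot 4, I skipped, F skipped, H skipped, B skipped, E skipped, A skipped.
Slots: [1:D] [2:G] [3:C] [4:J]
Profit = 85 + 61 + 81 + 57 = 284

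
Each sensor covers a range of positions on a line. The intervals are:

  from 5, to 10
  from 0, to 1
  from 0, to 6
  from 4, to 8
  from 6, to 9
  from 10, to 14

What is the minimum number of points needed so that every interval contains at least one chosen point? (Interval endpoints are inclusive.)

3

Process intervals by earliest right end; each time one isn't hit yet, stab at its right endpoint.
By right end: [0,1]  [0,6]  [4,8]  [6,9]  [5,10]  [10,14]
[0,1] uncovered → point at 1; [4,8] uncovered → point at 8; [10,14] uncovered → point at 14.
Points: 1, 8, 14 (3 total).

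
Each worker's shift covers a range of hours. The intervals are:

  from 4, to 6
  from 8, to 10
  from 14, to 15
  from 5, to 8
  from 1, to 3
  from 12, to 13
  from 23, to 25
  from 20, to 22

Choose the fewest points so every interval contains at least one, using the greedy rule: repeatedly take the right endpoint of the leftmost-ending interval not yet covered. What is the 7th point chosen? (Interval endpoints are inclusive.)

25

Sort by right endpoint; whenever an interval is uncovered, place a point at its right end.
By right end: [1,3]  [4,6]  [5,8]  [8,10]  [12,13]  [14,15]  [20,22]  [23,25]
[1,3] uncovered → point at 3; [4,6] uncovered → point at 6; [8,10] uncovered → point at 10; [12,13] uncovered → point at 13; [14,15] uncovered → point at 15; [20,22] uncovered → point at 22; [23,25] uncovered → point at 25.
Points: 3, 6, 10, 13, 15, 22, 25 (7 total).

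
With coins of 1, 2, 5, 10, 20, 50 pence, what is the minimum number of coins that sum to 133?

Use the largest denomination that fits, subtract, and repeat.
133 = 2×50 + 1×20 + 1×10 + 1×2 + 1×1
Total coins = 2 + 1 + 1 + 1 + 1 = 6

6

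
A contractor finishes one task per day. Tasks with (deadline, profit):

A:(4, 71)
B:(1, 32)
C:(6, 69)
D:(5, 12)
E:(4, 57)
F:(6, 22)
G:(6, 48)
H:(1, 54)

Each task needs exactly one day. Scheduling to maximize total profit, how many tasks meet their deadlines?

6

By profit: A(d4,71), C(d6,69), E(d4,57), H(d1,54), G(d6,48), B(d1,32), F(d6,22), D(d5,12)
A→slot 4; C→slot 6; E→slot 3; H→slot 1; G→slot 5; B skipped; F→slot 2; D skipped.
6 of 8 scheduled.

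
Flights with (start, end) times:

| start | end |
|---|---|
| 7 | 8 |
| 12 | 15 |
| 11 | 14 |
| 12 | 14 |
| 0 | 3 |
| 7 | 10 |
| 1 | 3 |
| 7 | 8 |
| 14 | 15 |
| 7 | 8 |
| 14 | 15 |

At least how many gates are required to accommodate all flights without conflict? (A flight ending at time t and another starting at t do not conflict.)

Count concurrent intervals with a sweep; the peak is the room count.
starts: [0, 1, 7, 7, 7, 7, 11, 12, 12, 14, 14]
ends:   [3, 3, 8, 8, 8, 10, 14, 14, 15, 15, 15]
s0→1 s1→2 e3→1 e3→0 s7→1 s7→2 s7→3 s7→4  — peak 4.

4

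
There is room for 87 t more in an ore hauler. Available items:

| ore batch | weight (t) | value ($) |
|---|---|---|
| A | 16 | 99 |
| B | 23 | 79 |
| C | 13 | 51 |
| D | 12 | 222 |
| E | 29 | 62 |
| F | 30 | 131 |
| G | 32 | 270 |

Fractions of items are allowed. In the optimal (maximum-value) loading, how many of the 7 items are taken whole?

3

Ratios (sorted): D 18.50, G 8.44, A 6.19, F 4.37, C 3.92, B 3.43, E 2.14
take D (12 @ 222); take G (32 @ 270); take A (16 @ 99); take 27/30 of F → 117.90. Capacity used 87/87.
3 item(s) taken whole; one partial (take 27/30 of F).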